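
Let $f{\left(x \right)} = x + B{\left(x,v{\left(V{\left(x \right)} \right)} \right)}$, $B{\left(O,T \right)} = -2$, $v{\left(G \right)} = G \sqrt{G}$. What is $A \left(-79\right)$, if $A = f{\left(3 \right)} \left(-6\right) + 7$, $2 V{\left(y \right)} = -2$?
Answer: $-79$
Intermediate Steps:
$V{\left(y \right)} = -1$ ($V{\left(y \right)} = \frac{1}{2} \left(-2\right) = -1$)
$v{\left(G \right)} = G^{\frac{3}{2}}$
$f{\left(x \right)} = -2 + x$ ($f{\left(x \right)} = x - 2 = -2 + x$)
$A = 1$ ($A = \left(-2 + 3\right) \left(-6\right) + 7 = 1 \left(-6\right) + 7 = -6 + 7 = 1$)
$A \left(-79\right) = 1 \left(-79\right) = -79$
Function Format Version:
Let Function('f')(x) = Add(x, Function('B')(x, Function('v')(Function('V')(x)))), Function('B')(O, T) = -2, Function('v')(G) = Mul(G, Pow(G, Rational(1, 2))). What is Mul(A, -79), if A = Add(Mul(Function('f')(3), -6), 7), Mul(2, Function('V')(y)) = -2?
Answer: -79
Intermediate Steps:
Function('V')(y) = -1 (Function('V')(y) = Mul(Rational(1, 2), -2) = -1)
Function('v')(G) = Pow(G, Rational(3, 2))
Function('f')(x) = Add(-2, x) (Function('f')(x) = Add(x, -2) = Add(-2, x))
A = 1 (A = Add(Mul(Add(-2, 3), -6), 7) = Add(Mul(1, -6), 7) = Add(-6, 7) = 1)
Mul(A, -79) = Mul(1, -79) = -79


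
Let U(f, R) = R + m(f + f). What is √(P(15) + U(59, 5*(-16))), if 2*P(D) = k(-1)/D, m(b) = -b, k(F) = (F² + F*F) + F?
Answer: I*√178170/30 ≈ 14.07*I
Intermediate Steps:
k(F) = F + 2*F² (k(F) = (F² + F²) + F = 2*F² + F = F + 2*F²)
P(D) = 1/(2*D) (P(D) = ((-(1 + 2*(-1)))/D)/2 = ((-(1 - 2))/D)/2 = ((-1*(-1))/D)/2 = (1/D)/2 = 1/(2*D))
U(f, R) = R - 2*f (U(f, R) = R - (f + f) = R - 2*f)
√(P(15) + U(59, 5*(-16))) = √((½)/15 + (5*(-16) - 2*59)) = √((½)*(1/15) + (-80 - 118)) = √(1/30 - 198) = √(-5939/30) = I*√178170/30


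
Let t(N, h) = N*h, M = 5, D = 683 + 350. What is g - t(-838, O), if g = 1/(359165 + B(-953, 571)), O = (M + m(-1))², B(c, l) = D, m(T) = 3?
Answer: 19318139137/360198 ≈ 53632.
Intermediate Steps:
D = 1033
B(c, l) = 1033
O = 64 (O = (5 + 3)² = 8² = 64)
g = 1/360198 (g = 1/(359165 + 1033) = 1/360198 ≈ 2.7763e-6)
g - t(-838, O) = 1/360198 - (-838)*64 = 1/360198 - 1*(-53632) = 1/360198 + 53632 = 19318139137/360198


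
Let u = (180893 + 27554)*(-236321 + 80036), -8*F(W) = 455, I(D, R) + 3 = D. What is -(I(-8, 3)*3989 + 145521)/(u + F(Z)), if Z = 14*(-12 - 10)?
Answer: 813136/260617115615 ≈ 3.1200e-6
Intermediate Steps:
I(D, R) = -3 + D
Z = -308 (Z = 14*(-22) = -308)
F(W) = -455/8 (F(W) = -⅛*455 = -455/8)
u = -32577139395 (u = 208447*(-156285) = -32577139395)
-(I(-8, 3)*3989 + 145521)/(u + F(Z)) = -((-3 - 8)*3989 + 145521)/(-32577139395 - 455/8) = -(-11*3989 + 145521)/(-260617115615/8) = -(-43879 + 145521)*(-8)/260617115615 = -101642*(-8)/260617115615 = -1*(-813136/260617115615) = 813136/260617115615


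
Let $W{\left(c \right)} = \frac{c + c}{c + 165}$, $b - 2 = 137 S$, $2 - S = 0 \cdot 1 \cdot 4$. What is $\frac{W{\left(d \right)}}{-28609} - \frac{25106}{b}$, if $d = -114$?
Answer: $- \frac{6105178721}{67116714} \approx -90.964$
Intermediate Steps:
$S = 2$ ($S = 2 - 0 \cdot 1 \cdot 4 = 2 - 0 \cdot 4 = 2 - 0 = 2 + 0 = 2$)
$b = 276$ ($b = 2 + 137 \cdot 2 = 2 + 274 = 276$)
$W{\left(c \right)} = \frac{2 c}{165 + c}$
$\frac{W{\left(d \right)}}{-28609} - \frac{25106}{b} = \frac{2 \left(-114\right) \frac{1}{165 - 114}}{-28609} - \frac{25106}{276} = 2 \left(-114\right) \frac{1}{51} \left(- \frac{1}{28609}\right) - \frac{12553}{138} = \left(- \frac{76}{17}\right) \left(- \frac{1}{28609}\right) - \frac{12553}{138} = \frac{76}{486353} - \frac{12553}{138} = - \frac{6105178721}{67116714}$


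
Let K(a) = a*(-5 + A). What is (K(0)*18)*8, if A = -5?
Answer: 0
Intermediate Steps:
K(a) = -10*a (K(a) = a*(-5 - 5) = a*(-10) = -10*a)
(K(0)*18)*8 = (-10*0*18)*8 = (0*18)*8 = 0*8 = 0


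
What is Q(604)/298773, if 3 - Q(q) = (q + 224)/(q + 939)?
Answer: 1267/153668913 ≈ 8.2450e-6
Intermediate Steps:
Q(q) = 3 - (224 + q)/(939 + q) (Q(q) = 3 - (q + 224)/(q + 939) = 3 - (224 + q)/(939 + q))
Q(604)/298773 = ((2593 + 2*604)/(939 + 604))/298773 = ((2593 + 1208)/1543)*(1/298773) = ((1/1543)*3801)*(1/298773) = (3801/1543)*(1/298773) = 1267/153668913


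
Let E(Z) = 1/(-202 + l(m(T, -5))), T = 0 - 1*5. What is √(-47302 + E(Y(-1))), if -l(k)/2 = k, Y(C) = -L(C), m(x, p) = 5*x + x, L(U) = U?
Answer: I*√953797670/142 ≈ 217.49*I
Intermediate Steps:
T = -5 (T = 0 - 5 = -5)
m(x, p) = 6*x
Y(C) = -C
l(k) = -2*k
E(Z) = -1/142 (E(Z) = 1/(-202 - 12*(-5)) = 1/(-202 - 2*(-30)) = 1/(-202 + 60) = 1/(-142) = -1/142)
√(-47302 + E(Y(-1))) = √(-47302 - 1/142) = √(-6716885/142) = I*√953797670/142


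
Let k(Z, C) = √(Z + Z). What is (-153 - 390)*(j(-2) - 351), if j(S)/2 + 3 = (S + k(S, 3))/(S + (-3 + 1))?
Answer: 193308 + 543*I ≈ 1.9331e+5 + 543.0*I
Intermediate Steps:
k(Z, C) = √2*√Z (k(Z, C) = √(2*Z) = √2*√Z)
j(S) = -6 + 2*(S + √2*√S)/(-2 + S) (j(S) = -6 + 2*((S + √2*√S)/(S + (-3 + 1))) = -6 + 2*((S + √2*√S)/(S - 2)) = -6 + 2*((S + √2*√S)/(-2 + S)) = -6 + 2*(S + √2*√S)/(-2 + S))
(-153 - 390)*(j(-2) - 351) = (-153 - 390)*(2*(6 - 2*(-2) + √2*√(-2))/(-2 - 2) - 351) = -543*(2*(6 + 4 + √2*(I*√2))/(-4) - 351) = -543*(2*(-¼)*(6 + 4 + 2*I) - 351) = -543*(2*(-¼)*(10 + 2*I) - 351) = -543*((-5 - I) - 351) = -543*(-356 - I) = 193308 + 543*I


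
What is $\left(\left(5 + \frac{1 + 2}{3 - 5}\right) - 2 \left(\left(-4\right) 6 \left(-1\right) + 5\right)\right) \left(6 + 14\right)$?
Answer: $-1090$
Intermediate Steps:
$\left(\left(5 + \frac{1 + 2}{3 - 5}\right) - 2 \left(\left(-4\right) 6 \left(-1\right) + 5\right)\right) \left(6 + 14\right) = \left(\left(5 + \frac{3}{-2}\right) - 2 \left(\left(-24\right) \left(-1\right) + 5\right)\right) 20 = \left(\left(5 + 3 \left(- \frac{1}{2}\right)\right) - 2 \left(24 + 5\right)\right) 20 = \left(\left(5 - \frac{3}{2}\right) - 58\right) 20 = \left(\frac{7}{2} - 58\right) 20 = \left(- \frac{109}{2}\right) 20 = -1090$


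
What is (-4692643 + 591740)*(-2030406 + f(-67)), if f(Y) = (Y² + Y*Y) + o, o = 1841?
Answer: 8282130387061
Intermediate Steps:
f(Y) = 1841 + 2*Y² (f(Y) = (Y² + Y*Y) + 1841 = (Y² + Y²) + 1841 = 2*Y² + 1841 = 1841 + 2*Y²)
(-4692643 + 591740)*(-2030406 + f(-67)) = (-4692643 + 591740)*(-2030406 + (1841 + 2*(-67)²)) = -4100903*(-2030406 + (1841 + 2*4489)) = -4100903*(-2030406 + (1841 + 8978)) = -4100903*(-2030406 + 10819) = -4100903*(-2019587) = 8282130387061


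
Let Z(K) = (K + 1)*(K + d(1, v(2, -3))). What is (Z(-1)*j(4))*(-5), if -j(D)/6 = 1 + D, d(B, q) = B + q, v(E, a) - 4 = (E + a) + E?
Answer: 0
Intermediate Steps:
v(E, a) = 4 + a + 2*E (v(E, a) = 4 + ((E + a) + E) = 4 + (a + 2*E) = 4 + a + 2*E)
j(D) = -6 - 6*D (j(D) = -6*(1 + D) = -6 - 6*D)
Z(K) = (1 + K)*(6 + K) (Z(K) = (K + 1)*(K + (1 + (4 - 3 + 2*2))) = (1 + K)*(K + (1 + (4 - 3 + 4))) = (1 + K)*(K + (1 + 5)) = (1 + K)*(K + 6) = (1 + K)*(6 + K))
(Z(-1)*j(4))*(-5) = ((6 + (-1)**2 + 7*(-1))*(-6 - 6*4))*(-5) = ((6 + 1 - 7)*(-6 - 24))*(-5) = (0*(-30))*(-5) = 0*(-5) = 0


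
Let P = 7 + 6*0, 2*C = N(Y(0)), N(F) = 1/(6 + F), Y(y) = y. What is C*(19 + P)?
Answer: 13/6 ≈ 2.1667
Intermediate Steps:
C = 1/12 (C = 1/(2*(6 + 0)) = (1/2)/6 = (1/2)*(1/6) = 1/12 ≈ 0.083333)
P = 7 (P = 7 + 0 = 7)
C*(19 + P) = (19 + 7)/12 = (1/12)*26 = 13/6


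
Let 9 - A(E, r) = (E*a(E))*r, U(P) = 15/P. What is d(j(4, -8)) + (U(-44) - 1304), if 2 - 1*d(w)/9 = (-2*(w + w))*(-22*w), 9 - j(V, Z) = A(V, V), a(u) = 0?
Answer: -56599/44 ≈ -1286.3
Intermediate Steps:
A(E, r) = 9 (A(E, r) = 9 - E*0*r = 9 - 0*r = 9 - 1*0 = 9 + 0 = 9)
j(V, Z) = 0 (j(V, Z) = 9 - 1*9 = 9 - 9 = 0)
d(w) = 18 - 792*w² (d(w) = 18 - 9*(-2*(w + w))*(-22*w) = 18 - 9*(-4*w)*(-22*w) = 18 - 792*w²)
d(j(4, -8)) + (U(-44) - 1304) = (18 - 792*0²) + (15/(-44) - 1304) = (18 - 792*0) + (15*(-1/44) - 1304) = (18 + 0) + (-15/44 - 1304) = 18 - 57391/44 = -56599/44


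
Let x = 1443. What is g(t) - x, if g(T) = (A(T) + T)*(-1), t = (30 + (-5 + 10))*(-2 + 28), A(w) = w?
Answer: -3263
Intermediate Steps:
t = 910 (t = (30 + 5)*26 = 35*26 = 910)
g(T) = -2*T (g(T) = (T + T)*(-1) = (2*T)*(-1) = -2*T)
g(t) - x = -2*910 - 1*1443 = -1820 - 1443 = -3263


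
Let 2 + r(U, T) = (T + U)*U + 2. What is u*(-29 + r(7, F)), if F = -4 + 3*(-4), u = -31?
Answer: 2852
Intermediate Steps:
F = -16 (F = -4 - 12 = -16)
r(U, T) = U*(T + U) (r(U, T) = -2 + ((T + U)*U + 2) = -2 + (U*(T + U) + 2) = -2 + (2 + U*(T + U)) = U*(T + U))
u*(-29 + r(7, F)) = -31*(-29 + 7*(-16 + 7)) = -31*(-29 + 7*(-9)) = -31*(-29 - 63) = -31*(-92) = 2852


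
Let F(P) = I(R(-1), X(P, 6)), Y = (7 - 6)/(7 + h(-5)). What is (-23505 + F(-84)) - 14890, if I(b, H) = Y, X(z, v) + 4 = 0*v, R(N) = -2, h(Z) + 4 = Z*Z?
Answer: -1075059/28 ≈ -38395.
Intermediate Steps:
h(Z) = -4 + Z² (h(Z) = -4 + Z*Z = -4 + Z²)
X(z, v) = -4 (X(z, v) = -4 + 0*v = -4 + 0 = -4)
Y = 1/28 (Y = (7 - 6)/(7 + (-4 + (-5)²)) = 1/(7 + (-4 + 25)) = 1/(7 + 21) = 1/28 ≈ 0.035714)
I(b, H) = 1/28
F(P) = 1/28
(-23505 + F(-84)) - 14890 = (-23505 + 1/28) - 14890 = -658139/28 - 14890 = -1075059/28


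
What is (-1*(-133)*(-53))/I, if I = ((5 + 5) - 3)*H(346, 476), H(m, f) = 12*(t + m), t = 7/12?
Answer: -1007/4159 ≈ -0.24213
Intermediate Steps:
t = 7/12 (t = 7*(1/12) = 7/12 ≈ 0.58333)
H(m, f) = 7 + 12*m (H(m, f) = 12*(7/12 + m) = 7 + 12*m)
I = 29113 (I = ((5 + 5) - 3)*(7 + 12*346) = (10 - 3)*(7 + 4152) = 7*4159 = 29113)
(-1*(-133)*(-53))/I = (-1*(-133)*(-53))/29113 = (133*(-53))*(1/29113) = -7049*1/29113 = -1007/4159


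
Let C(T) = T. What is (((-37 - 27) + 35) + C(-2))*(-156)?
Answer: 4836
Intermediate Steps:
(((-37 - 27) + 35) + C(-2))*(-156) = (((-37 - 27) + 35) - 2)*(-156) = ((-64 + 35) - 2)*(-156) = (-29 - 2)*(-156) = -31*(-156) = 4836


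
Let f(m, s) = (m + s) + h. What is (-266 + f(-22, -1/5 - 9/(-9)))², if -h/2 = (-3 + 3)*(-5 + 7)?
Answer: 2062096/25 ≈ 82484.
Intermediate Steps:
h = 0 (h = -2*(-3 + 3)*(-5 + 7) = -0*2 = -2*0 = 0)
f(m, s) = m + s (f(m, s) = (m + s) + 0 = m + s)
(-266 + f(-22, -1/5 - 9/(-9)))² = (-266 + (-22 + (-1/5 - 9/(-9))))² = (-266 + (-22 + (-1*⅕ - 9*(-⅑))))² = (-266 + (-22 + (-⅕ + 1)))² = (-266 + (-22 + ⅘))² = (-266 - 106/5)² = (-1436/5)² = 2062096/25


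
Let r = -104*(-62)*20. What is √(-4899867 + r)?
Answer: I*√4770907 ≈ 2184.2*I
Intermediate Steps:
r = 128960 (r = 6448*20 = 128960)
√(-4899867 + r) = √(-4899867 + 128960) = √(-4770907) = I*√4770907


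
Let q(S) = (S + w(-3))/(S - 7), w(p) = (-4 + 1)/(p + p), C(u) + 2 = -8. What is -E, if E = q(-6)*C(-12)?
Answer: 55/13 ≈ 4.2308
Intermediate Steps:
C(u) = -10 (C(u) = -2 - 8 = -10)
w(p) = -3/(2*p) (w(p) = -3*1/(2*p) = -3/(2*p))
q(S) = (½ + S)/(-7 + S) (q(S) = (S - 3/2/(-3))/(S - 7) = (S - 3/2*(-⅓))/(-7 + S) = (S + ½)/(-7 + S) = (½ + S)/(-7 + S))
E = -55/13 (E = ((½ - 6)/(-7 - 6))*(-10) = (-11/2/(-13))*(-10) = -1/13*(-11/2)*(-10) = (11/26)*(-10) = -55/13 ≈ -4.2308)
-E = -1*(-55/13) = 55/13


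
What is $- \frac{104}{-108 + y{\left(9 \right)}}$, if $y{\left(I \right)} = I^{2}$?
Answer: $\frac{104}{27} \approx 3.8519$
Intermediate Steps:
$- \frac{104}{-108 + y{\left(9 \right)}} = - \frac{104}{-108 + 9^{2}} = - \frac{104}{-108 + 81} = - \frac{104}{-27} = \left(-104\right) \left(- \frac{1}{27}\right) = \frac{104}{27}$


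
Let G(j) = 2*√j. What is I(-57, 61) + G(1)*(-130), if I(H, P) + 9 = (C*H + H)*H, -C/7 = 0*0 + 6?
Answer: -133478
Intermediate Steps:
C = -42 (C = -7*(0*0 + 6) = -7*(0 + 6) = -7*6 = -42)
I(H, P) = -9 - 41*H² (I(H, P) = -9 + (-42*H + H)*H = -9 + (-41*H)*H = -9 - 41*H²)
I(-57, 61) + G(1)*(-130) = (-9 - 41*(-57)²) + (2*√1)*(-130) = (-9 - 41*3249) + (2*1)*(-130) = (-9 - 133209) + 2*(-130) = -133218 - 260 = -133478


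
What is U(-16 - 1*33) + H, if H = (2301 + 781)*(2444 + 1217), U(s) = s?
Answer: 11283153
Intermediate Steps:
H = 11283202 (H = 3082*3661 = 11283202)
U(-16 - 1*33) + H = (-16 - 1*33) + 11283202 = (-16 - 33) + 11283202 = -49 + 11283202 = 11283153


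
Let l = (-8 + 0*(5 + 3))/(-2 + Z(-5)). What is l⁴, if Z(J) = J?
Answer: 4096/2401 ≈ 1.7060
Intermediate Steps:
l = 8/7 (l = (-8 + 0*(5 + 3))/(-2 - 5) = (-8 + 0*8)/(-7) = (-8 + 0)*(-⅐) = -8*(-⅐) = 8/7 ≈ 1.1429)
l⁴ = (8/7)⁴ = 4096/2401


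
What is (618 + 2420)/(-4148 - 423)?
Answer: -434/653 ≈ -0.66463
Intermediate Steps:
(618 + 2420)/(-4148 - 423) = 3038/(-4571) = 3038*(-1/4571) = -434/653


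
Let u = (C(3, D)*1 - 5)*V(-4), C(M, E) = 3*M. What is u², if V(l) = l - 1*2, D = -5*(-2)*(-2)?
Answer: 576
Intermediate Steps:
D = -20 (D = 10*(-2) = -20)
V(l) = -2 + l (V(l) = l - 2 = -2 + l)
u = -24 (u = ((3*3)*1 - 5)*(-2 - 4) = (9*1 - 5)*(-6) = (9 - 5)*(-6) = 4*(-6) = -24)
u² = (-24)² = 576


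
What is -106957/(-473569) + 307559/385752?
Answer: 186909284735/182680188888 ≈ 1.0231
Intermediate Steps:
-106957/(-473569) + 307559/385752 = -106957*(-1/473569) + 307559*(1/385752) = 106957/473569 + 307559/385752 = 186909284735/182680188888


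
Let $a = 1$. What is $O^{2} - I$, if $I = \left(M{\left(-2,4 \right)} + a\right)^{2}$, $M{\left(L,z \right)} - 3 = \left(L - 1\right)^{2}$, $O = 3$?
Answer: $-160$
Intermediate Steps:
$M{\left(L,z \right)} = 3 + \left(-1 + L\right)^{2}$ ($M{\left(L,z \right)} = 3 + \left(L - 1\right)^{2} = 3 + \left(-1 + L\right)^{2}$)
$I = 169$ ($I = \left(\left(3 + \left(-1 - 2\right)^{2}\right) + 1\right)^{2} = \left(\left(3 + \left(-3\right)^{2}\right) + 1\right)^{2} = \left(\left(3 + 9\right) + 1\right)^{2} = \left(12 + 1\right)^{2} = 13^{2} = 169$)
$O^{2} - I = 3^{2} - 169 = 9 - 169 = -160$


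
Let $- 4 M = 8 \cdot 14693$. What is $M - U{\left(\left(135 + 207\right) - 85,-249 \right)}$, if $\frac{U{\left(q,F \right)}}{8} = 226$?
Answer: $-31194$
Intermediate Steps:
$M = -29386$ ($M = - \frac{8 \cdot 14693}{4} = \left(- \frac{1}{4}\right) 117544 = -29386$)
$U{\left(q,F \right)} = 1808$ ($U{\left(q,F \right)} = 8 \cdot 226 = 1808$)
$M - U{\left(\left(135 + 207\right) - 85,-249 \right)} = -29386 - 1808 = -31194$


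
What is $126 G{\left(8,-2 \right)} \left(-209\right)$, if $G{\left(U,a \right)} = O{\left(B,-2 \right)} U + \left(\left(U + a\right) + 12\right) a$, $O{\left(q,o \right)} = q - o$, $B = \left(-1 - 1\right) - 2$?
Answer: $1369368$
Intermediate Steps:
$B = -4$ ($B = -2 - 2 = -4$)
$G{\left(U,a \right)} = - 2 U + a \left(12 + U + a\right)$ ($G{\left(U,a \right)} = \left(-4 - -2\right) U + \left(\left(U + a\right) + 12\right) a = \left(-4 + 2\right) U + \left(12 + U + a\right) a = - 2 U + a \left(12 + U + a\right)$)
$126 G{\left(8,-2 \right)} \left(-209\right) = 126 \left(\left(-2\right)^{2} - 16 + 12 \left(-2\right) + 8 \left(-2\right)\right) \left(-209\right) = 126 \left(4 - 16 - 24 - 16\right) \left(-209\right) = 126 \left(-52\right) \left(-209\right) = \left(-6552\right) \left(-209\right) = 1369368$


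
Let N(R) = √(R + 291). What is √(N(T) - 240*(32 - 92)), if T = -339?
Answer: 2*√(3600 + I*√3) ≈ 120.0 + 0.028868*I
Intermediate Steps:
N(R) = √(291 + R)
√(N(T) - 240*(32 - 92)) = √(√(291 - 339) - 240*(32 - 92)) = √(√(-48) - 240*(-60)) = √(4*I*√3 + 14400) = √(14400 + 4*I*√3)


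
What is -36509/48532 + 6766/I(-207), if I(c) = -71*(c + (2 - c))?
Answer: -15161445/313252 ≈ -48.400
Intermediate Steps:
I(c) = -142 (I(c) = -71*2 = -142)
-36509/48532 + 6766/I(-207) = -36509/48532 + 6766/(-142) = -36509*1/48532 + 6766*(-1/142) = -3319/4412 - 3383/71 = -15161445/313252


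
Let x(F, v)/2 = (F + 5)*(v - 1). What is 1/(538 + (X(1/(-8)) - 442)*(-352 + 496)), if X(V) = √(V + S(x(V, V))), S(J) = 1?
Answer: -31555/1991426978 - 9*√14/995713489 ≈ -1.5879e-5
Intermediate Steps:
x(F, v) = 2*(-1 + v)*(5 + F) (x(F, v) = 2*((F + 5)*(v - 1)) = 2*((5 + F)*(-1 + v)) = 2*((-1 + v)*(5 + F)) = 2*(-1 + v)*(5 + F))
X(V) = √(1 + V) (X(V) = √(V + 1) = √(1 + V))
1/(538 + (X(1/(-8)) - 442)*(-352 + 496)) = 1/(538 + (√(1 + 1/(-8)) - 442)*(-352 + 496)) = 1/(538 + (√(1 - ⅛) - 442)*144) = 1/(538 + (√(7/8) - 442)*144) = 1/(538 + (√14/4 - 442)*144) = 1/(538 + (-442 + √14/4)*144) = 1/(538 + (-63648 + 36*√14)) = 1/(-63110 + 36*√14)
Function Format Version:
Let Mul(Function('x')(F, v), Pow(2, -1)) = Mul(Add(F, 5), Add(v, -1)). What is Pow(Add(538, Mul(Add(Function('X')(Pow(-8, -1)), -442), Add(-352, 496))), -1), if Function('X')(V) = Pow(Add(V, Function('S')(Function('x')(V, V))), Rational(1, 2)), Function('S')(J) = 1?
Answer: Add(Rational(-31555, 1991426978), Mul(Rational(-9, 995713489), Pow(14, Rational(1, 2)))) ≈ -1.5879e-5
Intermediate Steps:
Function('x')(F, v) = Mul(2, Add(-1, v), Add(5, F)) (Function('x')(F, v) = Mul(2, Mul(Add(F, 5), Add(v, -1))) = Mul(2, Mul(Add(5, F), Add(-1, v))) = Mul(2, Mul(Add(-1, v), Add(5, F))) = Mul(2, Add(-1, v), Add(5, F)))
Function('X')(V) = Pow(Add(1, V), Rational(1, 2)) (Function('X')(V) = Pow(Add(V, 1), Rational(1, 2)) = Pow(Add(1, V), Rational(1, 2)))
Pow(Add(538, Mul(Add(Function('X')(Pow(-8, -1)), -442), Add(-352, 496))), -1) = Pow(Add(538, Mul(Add(Pow(Add(1, Pow(-8, -1)), Rational(1, 2)), -442), Add(-352, 496))), -1) = Pow(Add(538, Mul(Add(Pow(Add(1, Rational(-1, 8)), Rational(1, 2)), -442), 144)), -1) = Pow(Add(538, Mul(Add(Pow(Rational(7, 8), Rational(1, 2)), -442), 144)), -1) = Pow(Add(538, Mul(Add(Mul(Rational(1, 4), Pow(14, Rational(1, 2))), -442), 144)), -1) = Pow(Add(538, Mul(Add(-442, Mul(Rational(1, 4), Pow(14, Rational(1, 2)))), 144)), -1) = Pow(Add(538, Add(-63648, Mul(36, Pow(14, Rational(1, 2))))), -1) = Pow(Add(-63110, Mul(36, Pow(14, Rational(1, 2)))), -1)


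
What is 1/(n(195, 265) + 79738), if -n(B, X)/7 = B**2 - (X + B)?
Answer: -1/183217 ≈ -5.4580e-6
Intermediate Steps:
n(B, X) = -7*B**2 + 7*B + 7*X (n(B, X) = -7*(B**2 - (X + B)) = -7*(B**2 - (B + X)) = -7*(B**2 + (-B - X)) = -7*(B**2 - B - X) = -7*B**2 + 7*B + 7*X)
1/(n(195, 265) + 79738) = 1/((-7*195**2 + 7*195 + 7*265) + 79738) = 1/((-7*38025 + 1365 + 1855) + 79738) = 1/((-266175 + 1365 + 1855) + 79738) = 1/(-262955 + 79738) = 1/(-183217) = -1/183217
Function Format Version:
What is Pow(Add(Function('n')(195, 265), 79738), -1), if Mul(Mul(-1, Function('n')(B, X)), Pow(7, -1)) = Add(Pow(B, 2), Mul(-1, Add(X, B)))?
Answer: Rational(-1, 183217) ≈ -5.4580e-6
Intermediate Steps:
Function('n')(B, X) = Add(Mul(-7, Pow(B, 2)), Mul(7, B), Mul(7, X)) (Function('n')(B, X) = Mul(-7, Add(Pow(B, 2), Mul(-1, Add(X, B)))) = Mul(-7, Add(Pow(B, 2), Mul(-1, Add(B, X)))) = Mul(-7, Add(Pow(B, 2), Add(Mul(-1, B), Mul(-1, X)))) = Mul(-7, Add(Pow(B, 2), Mul(-1, B), Mul(-1, X))) = Add(Mul(-7, Pow(B, 2)), Mul(7, B), Mul(7, X)))
Pow(Add(Function('n')(195, 265), 79738), -1) = Pow(Add(Add(Mul(-7, Pow(195, 2)), Mul(7, 195), Mul(7, 265)), 79738), -1) = Pow(Add(Add(Mul(-7, 38025), 1365, 1855), 79738), -1) = Pow(Add(Add(-266175, 1365, 1855), 79738), -1) = Pow(Add(-262955, 79738), -1) = Pow(-183217, -1) = Rational(-1, 183217)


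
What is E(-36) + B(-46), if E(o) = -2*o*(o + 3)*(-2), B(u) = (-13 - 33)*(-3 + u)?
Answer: 7006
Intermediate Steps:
B(u) = 138 - 46*u (B(u) = -46*(-3 + u) = 138 - 46*u)
E(o) = 4*o*(3 + o) (E(o) = -2*o*(3 + o)*(-2) = 4*o*(3 + o))
E(-36) + B(-46) = 4*(-36)*(3 - 36) + (138 - 46*(-46)) = 4*(-36)*(-33) + (138 + 2116) = 4752 + 2254 = 7006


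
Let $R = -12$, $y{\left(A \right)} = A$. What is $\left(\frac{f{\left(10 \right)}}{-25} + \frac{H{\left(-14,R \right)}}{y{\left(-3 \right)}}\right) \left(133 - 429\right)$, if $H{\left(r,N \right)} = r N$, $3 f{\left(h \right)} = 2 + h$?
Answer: $\frac{415584}{25} \approx 16623.0$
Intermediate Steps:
$f{\left(h \right)} = \frac{2}{3} + \frac{h}{3}$ ($f{\left(h \right)} = \frac{2 + h}{3} = \frac{2}{3} + \frac{h}{3}$)
$H{\left(r,N \right)} = N r$
$\left(\frac{f{\left(10 \right)}}{-25} + \frac{H{\left(-14,R \right)}}{y{\left(-3 \right)}}\right) \left(133 - 429\right) = \left(\frac{\frac{2}{3} + \frac{1}{3} \cdot 10}{-25} + \frac{\left(-12\right) \left(-14\right)}{-3}\right) \left(133 - 429\right) = \left(\left(\frac{2}{3} + \frac{10}{3}\right) \left(- \frac{1}{25}\right) + 168 \left(- \frac{1}{3}\right)\right) \left(-296\right) = \left(4 \left(- \frac{1}{25}\right) - 56\right) \left(-296\right) = \left(- \frac{4}{25} - 56\right) \left(-296\right) = \left(- \frac{1404}{25}\right) \left(-296\right) = \frac{415584}{25}$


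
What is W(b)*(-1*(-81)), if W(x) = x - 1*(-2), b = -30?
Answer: -2268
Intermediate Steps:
W(x) = 2 + x (W(x) = x + 2 = 2 + x)
W(b)*(-1*(-81)) = (2 - 30)*(-1*(-81)) = -28*81 = -2268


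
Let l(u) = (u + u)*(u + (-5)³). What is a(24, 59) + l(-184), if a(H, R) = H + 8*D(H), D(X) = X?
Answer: 113928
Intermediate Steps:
a(H, R) = 9*H (a(H, R) = H + 8*H = 9*H)
l(u) = 2*u*(-125 + u) (l(u) = (2*u)*(u - 125) = (2*u)*(-125 + u) = 2*u*(-125 + u))
a(24, 59) + l(-184) = 9*24 + 2*(-184)*(-125 - 184) = 216 + 2*(-184)*(-309) = 216 + 113712 = 113928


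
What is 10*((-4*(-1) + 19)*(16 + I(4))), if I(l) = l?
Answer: 4600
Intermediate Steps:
10*((-4*(-1) + 19)*(16 + I(4))) = 10*((-4*(-1) + 19)*(16 + 4)) = 10*((4 + 19)*20) = 10*(23*20) = 10*460 = 4600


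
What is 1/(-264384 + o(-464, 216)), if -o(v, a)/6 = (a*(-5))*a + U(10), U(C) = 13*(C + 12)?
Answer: 1/1133580 ≈ 8.8216e-7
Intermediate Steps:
U(C) = 156 + 13*C (U(C) = 13*(12 + C) = 156 + 13*C)
o(v, a) = -1716 + 30*a**2 (o(v, a) = -6*((a*(-5))*a + (156 + 13*10)) = -6*((-5*a)*a + (156 + 130)) = -6*(-5*a**2 + 286) = -6*(286 - 5*a**2) = -1716 + 30*a**2)
1/(-264384 + o(-464, 216)) = 1/(-264384 + (-1716 + 30*216**2)) = 1/(-264384 + (-1716 + 30*46656)) = 1/(-264384 + (-1716 + 1399680)) = 1/(-264384 + 1397964) = 1/1133580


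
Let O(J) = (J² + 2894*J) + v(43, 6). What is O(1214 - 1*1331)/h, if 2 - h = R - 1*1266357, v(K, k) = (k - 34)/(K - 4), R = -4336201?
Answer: -12671479/218499840 ≈ -0.057993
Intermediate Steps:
v(K, k) = (-34 + k)/(-4 + K)
O(J) = -28/39 + J² + 2894*J (O(J) = (J² + 2894*J) + (-34 + 6)/(-4 + 43) = (J² + 2894*J) - 28/39 = -28/39 + J² + 2894*J)
h = 5602560 (h = 2 - (-4336201 - 1*1266357) = 2 - (-4336201 - 1266357) = 2 - 1*(-5602558) = 2 + 5602558 = 5602560)
O(1214 - 1*1331)/h = (-28/39 + (1214 - 1*1331)² + 2894*(1214 - 1*1331))/5602560 = (-28/39 + (1214 - 1331)² + 2894*(1214 - 1331))*(1/5602560) = (-28/39 + (-117)² + 2894*(-117))*(1/5602560) = (-28/39 + 13689 - 338598)*(1/5602560) = -12671479/39*1/5602560 = -12671479/218499840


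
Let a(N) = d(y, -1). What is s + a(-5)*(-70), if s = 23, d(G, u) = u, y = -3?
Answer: 93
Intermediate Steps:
a(N) = -1
s + a(-5)*(-70) = 23 - 1*(-70) = 23 + 70 = 93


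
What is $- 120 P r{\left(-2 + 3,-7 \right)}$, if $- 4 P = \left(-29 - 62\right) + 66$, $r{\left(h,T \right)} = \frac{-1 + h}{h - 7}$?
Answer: $0$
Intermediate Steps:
$r{\left(h,T \right)} = \frac{-1 + h}{-7 + h}$
$P = \frac{25}{4}$ ($P = - \frac{\left(-29 - 62\right) + 66}{4} = - \frac{-91 + 66}{4} = \left(- \frac{1}{4}\right) \left(-25\right) = \frac{25}{4} \approx 6.25$)
$- 120 P r{\left(-2 + 3,-7 \right)} = \left(-120\right) \frac{25}{4} \frac{-1 + \left(-2 + 3\right)}{-7 + \left(-2 + 3\right)} = - 750 \frac{-1 + 1}{-7 + 1} = - 750 \frac{1}{-6} \cdot 0 = - 750 \left(\left(- \frac{1}{6}\right) 0\right) = \left(-750\right) 0 = 0$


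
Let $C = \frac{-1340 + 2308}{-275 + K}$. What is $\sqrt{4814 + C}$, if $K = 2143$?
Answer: $\frac{6 \sqrt{29166485}}{467} \approx 69.387$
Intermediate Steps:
$C = \frac{242}{467}$ ($C = \frac{-1340 + 2308}{-275 + 2143} = \frac{968}{1868} = 968 \cdot \frac{1}{1868} = \frac{242}{467} \approx 0.5182$)
$\sqrt{4814 + C} = \sqrt{4814 + \frac{242}{467}} = \sqrt{\frac{2248380}{467}} = \frac{6 \sqrt{29166485}}{467}$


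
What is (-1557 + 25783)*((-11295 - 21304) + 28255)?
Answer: -105237744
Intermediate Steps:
(-1557 + 25783)*((-11295 - 21304) + 28255) = 24226*(-32599 + 28255) = 24226*(-4344) = -105237744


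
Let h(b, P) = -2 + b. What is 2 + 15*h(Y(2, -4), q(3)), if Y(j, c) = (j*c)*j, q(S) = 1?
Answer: -268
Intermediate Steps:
Y(j, c) = c*j**2 (Y(j, c) = (c*j)*j = c*j**2)
2 + 15*h(Y(2, -4), q(3)) = 2 + 15*(-2 - 4*2**2) = 2 + 15*(-2 - 4*4) = 2 + 15*(-2 - 16) = 2 + 15*(-18) = 2 - 270 = -268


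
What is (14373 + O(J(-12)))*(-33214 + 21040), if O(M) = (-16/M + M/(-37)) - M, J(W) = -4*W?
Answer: -6451789852/37 ≈ -1.7437e+8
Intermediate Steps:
O(M) = -16/M - 38*M/37 (O(M) = (-16/M + M*(-1/37)) - M = (-16/M - M/37) - M = -16/M - 38*M/37)
(14373 + O(J(-12)))*(-33214 + 21040) = (14373 + (-16/((-4*(-12))) - (-152)*(-12)/37))*(-33214 + 21040) = (14373 + (-16/48 - 38/37*48))*(-12174) = (14373 + (-16*1/48 - 1824/37))*(-12174) = (14373 + (-⅓ - 1824/37))*(-12174) = (14373 - 5509/111)*(-12174) = (1589894/111)*(-12174) = -6451789852/37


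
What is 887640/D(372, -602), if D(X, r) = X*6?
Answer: 36985/93 ≈ 397.69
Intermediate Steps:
D(X, r) = 6*X
887640/D(372, -602) = 887640/((6*372)) = 887640/2232 = 887640*(1/2232) = 36985/93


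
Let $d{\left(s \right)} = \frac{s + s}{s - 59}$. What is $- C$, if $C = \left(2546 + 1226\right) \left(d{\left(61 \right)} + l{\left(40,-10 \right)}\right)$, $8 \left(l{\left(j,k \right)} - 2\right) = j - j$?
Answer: $-237636$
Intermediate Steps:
$d{\left(s \right)} = \frac{2 s}{-59 + s}$
$l{\left(j,k \right)} = 2$ ($l{\left(j,k \right)} = 2 + \frac{j - j}{8} = 2 + \frac{1}{8} \cdot 0 = 2 + 0 = 2$)
$C = 237636$ ($C = \left(2546 + 1226\right) \left(2 \cdot 61 \frac{1}{-59 + 61} + 2\right) = 3772 \left(2 \cdot 61 \cdot \frac{1}{2} + 2\right) = 3772 \left(61 + 2\right) = 3772 \cdot 63 = 237636$)
$- C = \left(-1\right) 237636 = -237636$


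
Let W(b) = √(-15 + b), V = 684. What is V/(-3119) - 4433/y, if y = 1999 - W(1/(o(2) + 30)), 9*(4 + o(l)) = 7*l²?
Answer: -612122740546/251188948829 - 341*I*√1027302/80535091 ≈ -2.4369 - 0.0042916*I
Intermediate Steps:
o(l) = -4 + 7*l²/9 (o(l) = -4 + (7*l²)/9 = -4 + 7*l²/9)
y = 1999 - I*√1027302/262 (y = 1999 - √(-15 + 1/((-4 + (7/9)*2²) + 30)) = 1999 - √(-15 + 1/((-4 + (7/9)*4) + 30)) = 1999 - √(-15 + 1/((-4 + 28/9) + 30)) = 1999 - √(-15 + 1/(-8/9 + 30)) = 1999 - √(-15 + 1/(262/9)) = 1999 - √(-15 + 9/262) = 1999 - √(-3921/262) = 1999 - I*√1027302/262 ≈ 1999.0 - 3.8685*I)
V/(-3119) - 4433/y = 684/(-3119) - 4433/(1999 - I*√1027302/262) = 684*(-1/3119) - 4433/(1999 - I*√1027302/262) = -684/3119 - 4433/(1999 - I*√1027302/262)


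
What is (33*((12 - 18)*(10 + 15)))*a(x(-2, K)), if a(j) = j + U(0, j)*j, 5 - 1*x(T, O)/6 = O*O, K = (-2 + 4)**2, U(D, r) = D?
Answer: 326700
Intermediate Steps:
K = 4 (K = 2**2 = 4)
x(T, O) = 30 - 6*O**2 (x(T, O) = 30 - 6*O*O = 30 - 6*O**2)
a(j) = j (a(j) = j + 0*j = j + 0 = j)
(33*((12 - 18)*(10 + 15)))*a(x(-2, K)) = (33*((12 - 18)*(10 + 15)))*(30 - 6*4**2) = (33*(-6*25))*(30 - 6*16) = (33*(-150))*(30 - 96) = -4950*(-66) = 326700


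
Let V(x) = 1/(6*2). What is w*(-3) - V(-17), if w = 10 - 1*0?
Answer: -361/12 ≈ -30.083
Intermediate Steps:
w = 10 (w = 10 + 0 = 10)
V(x) = 1/12
w*(-3) - V(-17) = 10*(-3) - 1*1/12 = -30 - 1/12 = -361/12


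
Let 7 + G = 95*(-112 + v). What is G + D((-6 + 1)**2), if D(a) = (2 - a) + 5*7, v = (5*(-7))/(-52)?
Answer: -549695/52 ≈ -10571.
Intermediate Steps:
v = 35/52 (v = -35*(-1/52) = 35/52 ≈ 0.67308)
D(a) = 37 - a (D(a) = (2 - a) + 35 = 37 - a)
G = -550319/52 (G = -7 + 95*(-112 + 35/52) = -7 + 95*(-5789/52) = -7 - 549955/52 = -550319/52 ≈ -10583.)
G + D((-6 + 1)**2) = -550319/52 + (37 - (-6 + 1)**2) = -550319/52 + (37 - 1*(-5)**2) = -550319/52 + (37 - 1*25) = -550319/52 + (37 - 25) = -550319/52 + 12 = -549695/52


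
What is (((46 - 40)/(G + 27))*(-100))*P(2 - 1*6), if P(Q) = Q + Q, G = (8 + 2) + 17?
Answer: 800/9 ≈ 88.889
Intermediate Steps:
G = 27 (G = 10 + 17 = 27)
P(Q) = 2*Q
(((46 - 40)/(G + 27))*(-100))*P(2 - 1*6) = (((46 - 40)/(27 + 27))*(-100))*(2*(2 - 1*6)) = ((6/54)*(-100))*(2*(2 - 6)) = ((6*(1/54))*(-100))*(2*(-4)) = ((⅑)*(-100))*(-8) = -100/9*(-8) = 800/9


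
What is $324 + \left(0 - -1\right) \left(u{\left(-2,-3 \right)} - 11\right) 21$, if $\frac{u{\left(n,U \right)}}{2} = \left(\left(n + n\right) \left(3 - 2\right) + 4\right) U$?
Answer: $93$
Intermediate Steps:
$u{\left(n,U \right)} = 2 U \left(4 + 2 n\right)$ ($u{\left(n,U \right)} = 2 \left(\left(n + n\right) \left(3 - 2\right) + 4\right) U = 2 \left(2 n 1 + 4\right) U = 2 \left(2 n + 4\right) U = 2 \left(4 + 2 n\right) U = 2 U \left(4 + 2 n\right)$)
$324 + \left(0 - -1\right) \left(u{\left(-2,-3 \right)} - 11\right) 21 = 324 + \left(0 - -1\right) \left(4 \left(-3\right) \left(2 - 2\right) - 11\right) 21 = 324 + \left(0 + 1\right) \left(4 \left(-3\right) 0 - 11\right) 21 = 324 + 1 \left(0 - 11\right) 21 = 324 + 1 \left(-11\right) 21 = 324 - 231 = 93$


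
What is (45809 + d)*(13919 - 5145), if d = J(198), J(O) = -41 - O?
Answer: 399831180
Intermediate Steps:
d = -239 (d = -41 - 1*198 = -41 - 198 = -239)
(45809 + d)*(13919 - 5145) = (45809 - 239)*(13919 - 5145) = 45570*8774 = 399831180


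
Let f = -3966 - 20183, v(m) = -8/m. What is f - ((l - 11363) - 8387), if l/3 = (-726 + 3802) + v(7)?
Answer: -95365/7 ≈ -13624.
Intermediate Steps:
l = 64572/7 (l = 3*((-726 + 3802) - 8/7) = 3*(3076 - 8*1/7) = 3*(3076 - 8/7) = 3*(21524/7) = 64572/7 ≈ 9224.6)
f = -24149
f - ((l - 11363) - 8387) = -24149 - ((64572/7 - 11363) - 8387) = -24149 - (-14969/7 - 8387) = -24149 - 1*(-73678/7) = -24149 + 73678/7 = -95365/7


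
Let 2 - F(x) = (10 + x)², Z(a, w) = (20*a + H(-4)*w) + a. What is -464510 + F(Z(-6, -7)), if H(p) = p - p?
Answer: -477964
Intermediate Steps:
H(p) = 0
Z(a, w) = 21*a (Z(a, w) = (20*a + 0*w) + a = (20*a + 0) + a = 20*a + a = 21*a)
F(x) = 2 - (10 + x)²
-464510 + F(Z(-6, -7)) = -464510 + (2 - (10 + 21*(-6))²) = -464510 + (2 - (10 - 126)²) = -464510 + (2 - 1*(-116)²) = -464510 + (2 - 1*13456) = -464510 + (2 - 13456) = -464510 - 13454 = -477964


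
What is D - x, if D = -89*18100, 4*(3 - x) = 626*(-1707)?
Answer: -3756097/2 ≈ -1.8780e+6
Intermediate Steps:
x = 534297/2 (x = 3 - 313*(-1707)/2 = 3 - ¼*(-1068582) = 3 + 534291/2 = 534297/2 ≈ 2.6715e+5)
D = -1610900
D - x = -1610900 - 1*534297/2 = -1610900 - 534297/2 = -3756097/2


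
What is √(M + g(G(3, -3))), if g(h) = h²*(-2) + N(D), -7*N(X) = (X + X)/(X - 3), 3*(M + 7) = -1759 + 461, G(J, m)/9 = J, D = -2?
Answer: I*√20923035/105 ≈ 43.564*I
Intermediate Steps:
G(J, m) = 9*J
M = -1319/3 (M = -7 + (-1759 + 461)/3 = -7 + (⅓)*(-1298) = -7 - 1298/3 = -1319/3 ≈ -439.67)
N(X) = -2*X/(7*(-3 + X)) (N(X) = -(X + X)/(7*(X - 3)) = -2*X/(7*(-3 + X)))
g(h) = -4/35 - 2*h² (g(h) = h²*(-2) - 2*(-2)/(-21 + 7*(-2)) = -2*h² - 2*(-2)/(-21 - 14) = -2*h² - 2*(-2)/(-35) = -2*h² - 2*(-2)*(-1/35) = -2*h² - 4/35 = -4/35 - 2*h²)
√(M + g(G(3, -3))) = √(-1319/3 + (-4/35 - 2*(9*3)²)) = √(-1319/3 + (-4/35 - 2*27²)) = √(-1319/3 + (-4/35 - 2*729)) = √(-1319/3 + (-4/35 - 1458)) = √(-1319/3 - 51034/35) = √(-199267/105) = I*√20923035/105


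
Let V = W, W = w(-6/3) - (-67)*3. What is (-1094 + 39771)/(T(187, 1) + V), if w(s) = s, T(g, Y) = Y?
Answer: 38677/200 ≈ 193.39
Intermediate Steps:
W = 199 (W = -6/3 - (-67)*3 = -6*1/3 - 67*(-3) = -2 + 201 = 199)
V = 199
(-1094 + 39771)/(T(187, 1) + V) = (-1094 + 39771)/(1 + 199) = 38677/200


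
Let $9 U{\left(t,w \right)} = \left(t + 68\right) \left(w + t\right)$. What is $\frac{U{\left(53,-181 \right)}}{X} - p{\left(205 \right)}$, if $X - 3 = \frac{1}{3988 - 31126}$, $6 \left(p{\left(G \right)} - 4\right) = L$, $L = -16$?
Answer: $- \frac{140430100}{244239} \approx -574.97$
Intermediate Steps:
$p{\left(G \right)} = \frac{4}{3}$ ($p{\left(G \right)} = 4 + \frac{1}{6} \left(-16\right) = 4 - \frac{8}{3} = \frac{4}{3}$)
$X = \frac{81413}{27138}$ ($X = 3 + \frac{1}{3988 - 31126} = 3 + \frac{1}{-27138} = 3 - \frac{1}{27138} = \frac{81413}{27138} \approx 3.0$)
$U{\left(t,w \right)} = \frac{\left(68 + t\right) \left(t + w\right)}{9}$ ($U{\left(t,w \right)} = \frac{\left(t + 68\right) \left(w + t\right)}{9} = \frac{\left(68 + t\right) \left(t + w\right)}{9}$)
$\frac{U{\left(53,-181 \right)}}{X} - p{\left(205 \right)} = \frac{\frac{53^{2}}{9} + \frac{68}{9} \cdot 53 + \frac{68}{9} \left(-181\right) + \frac{1}{9} \cdot 53 \left(-181\right)}{\frac{81413}{27138}} - \frac{4}{3} = \left(\frac{1}{9} \cdot 2809 + \frac{3604}{9} - \frac{12308}{9} - \frac{9593}{9}\right) \frac{27138}{81413} - \frac{4}{3} = \left(\frac{2809}{9} + \frac{3604}{9} - \frac{12308}{9} - \frac{9593}{9}\right) \frac{27138}{81413} - \frac{4}{3} = \left(- \frac{15488}{9}\right) \frac{27138}{81413} - \frac{4}{3} = - \frac{140104448}{244239} - \frac{4}{3} = - \frac{140430100}{244239}$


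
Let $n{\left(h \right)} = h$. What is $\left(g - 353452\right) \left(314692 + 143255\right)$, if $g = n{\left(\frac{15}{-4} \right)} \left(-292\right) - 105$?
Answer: $-161408915514$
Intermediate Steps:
$g = 990$ ($g = \frac{15}{-4} \left(-292\right) - 105 = 15 \left(- \frac{1}{4}\right) \left(-292\right) - 105 = \left(- \frac{15}{4}\right) \left(-292\right) - 105 = 1095 - 105 = 990$)
$\left(g - 353452\right) \left(314692 + 143255\right) = \left(990 - 353452\right) \left(314692 + 143255\right) = \left(-352462\right) 457947 = -161408915514$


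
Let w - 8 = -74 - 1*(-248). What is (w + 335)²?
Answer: 267289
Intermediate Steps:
w = 182 (w = 8 + (-74 - 1*(-248)) = 8 + (-74 + 248) = 8 + 174 = 182)
(w + 335)² = (182 + 335)² = 517² = 267289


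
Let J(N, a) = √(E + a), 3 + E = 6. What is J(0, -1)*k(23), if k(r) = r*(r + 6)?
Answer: 667*√2 ≈ 943.28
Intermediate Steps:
E = 3 (E = -3 + 6 = 3)
J(N, a) = √(3 + a)
k(r) = r*(6 + r)
J(0, -1)*k(23) = √(3 - 1)*(23*(6 + 23)) = √2*(23*29) = √2*667 = 667*√2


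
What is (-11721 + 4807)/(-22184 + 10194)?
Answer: 3457/5995 ≈ 0.57665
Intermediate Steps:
(-11721 + 4807)/(-22184 + 10194) = -6914/(-11990) = -6914*(-1/11990) = 3457/5995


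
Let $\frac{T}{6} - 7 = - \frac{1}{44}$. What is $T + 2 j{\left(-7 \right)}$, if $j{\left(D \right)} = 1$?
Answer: $\frac{965}{22} \approx 43.864$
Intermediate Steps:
$T = \frac{921}{22}$ ($T = 42 + 6 \left(- \frac{1}{44}\right) = 42 - \frac{3}{22} = \frac{921}{22} \approx 41.864$)
$T + 2 j{\left(-7 \right)} = \frac{921}{22} + 2 \cdot 1 = \frac{921}{22} + 2 = \frac{965}{22}$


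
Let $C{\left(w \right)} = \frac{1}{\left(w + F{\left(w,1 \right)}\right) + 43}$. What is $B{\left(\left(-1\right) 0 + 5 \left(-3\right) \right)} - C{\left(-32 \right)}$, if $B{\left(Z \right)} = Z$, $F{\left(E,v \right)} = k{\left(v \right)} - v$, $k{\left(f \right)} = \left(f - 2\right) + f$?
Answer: $- \frac{151}{10} \approx -15.1$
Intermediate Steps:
$k{\left(f \right)} = -2 + 2 f$ ($k{\left(f \right)} = \left(-2 + f\right) + f = -2 + 2 f$)
$F{\left(E,v \right)} = -2 + v$ ($F{\left(E,v \right)} = \left(-2 + 2 v\right) - v = -2 + v$)
$C{\left(w \right)} = \frac{1}{42 + w}$ ($C{\left(w \right)} = \frac{1}{\left(w + \left(-2 + 1\right)\right) + 43} = \frac{1}{\left(w - 1\right) + 43} = \frac{1}{\left(-1 + w\right) + 43} = \frac{1}{42 + w}$)
$B{\left(\left(-1\right) 0 + 5 \left(-3\right) \right)} - C{\left(-32 \right)} = \left(\left(-1\right) 0 + 5 \left(-3\right)\right) - \frac{1}{42 - 32} = \left(0 - 15\right) - \frac{1}{10} = -15 - \frac{1}{10} = - \frac{151}{10}$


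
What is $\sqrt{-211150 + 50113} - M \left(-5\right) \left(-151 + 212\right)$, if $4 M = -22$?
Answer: $- \frac{3355}{2} + 3 i \sqrt{17893} \approx -1677.5 + 401.29 i$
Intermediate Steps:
$M = - \frac{11}{2}$ ($M = \frac{1}{4} \left(-22\right) = - \frac{11}{2} \approx -5.5$)
$\sqrt{-211150 + 50113} - M \left(-5\right) \left(-151 + 212\right) = \sqrt{-211150 + 50113} - \left(- \frac{11}{2}\right) \left(-5\right) \left(-151 + 212\right) = \sqrt{-161037} - \frac{55}{2} \cdot 61 = 3 i \sqrt{17893} - \frac{3355}{2} = - \frac{3355}{2} + 3 i \sqrt{17893}$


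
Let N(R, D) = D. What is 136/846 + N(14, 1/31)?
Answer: 2531/13113 ≈ 0.19301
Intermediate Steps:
136/846 + N(14, 1/31) = 136/846 + 1/31 = (1/846)*136 + 1/31 = 68/423 + 1/31 = 2531/13113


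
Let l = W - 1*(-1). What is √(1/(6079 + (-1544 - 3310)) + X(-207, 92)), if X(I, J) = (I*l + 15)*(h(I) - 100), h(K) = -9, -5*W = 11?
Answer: 2*I*√8792621/35 ≈ 169.44*I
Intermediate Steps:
W = -11/5 (W = -⅕*11 = -11/5 ≈ -2.2000)
l = -6/5 (l = -11/5 - 1*(-1) = -11/5 + 1 = -6/5 ≈ -1.2000)
X(I, J) = -1635 + 654*I/5 (X(I, J) = (I*(-6/5) + 15)*(-9 - 100) = (-6*I/5 + 15)*(-109) = (15 - 6*I/5)*(-109) = -1635 + 654*I/5)
√(1/(6079 + (-1544 - 3310)) + X(-207, 92)) = √(1/(6079 + (-1544 - 3310)) + (-1635 + (654/5)*(-207))) = √(1/(6079 - 4854) + (-1635 - 135378/5)) = √(1/1225 - 143553/5) = √(-35170484/1225) = 2*I*√8792621/35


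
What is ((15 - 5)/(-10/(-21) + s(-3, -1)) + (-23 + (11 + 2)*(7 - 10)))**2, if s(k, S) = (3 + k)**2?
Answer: 1681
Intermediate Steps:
((15 - 5)/(-10/(-21) + s(-3, -1)) + (-23 + (11 + 2)*(7 - 10)))**2 = ((15 - 5)/(-10/(-21) + (3 - 3)**2) + (-23 + (11 + 2)*(7 - 10)))**2 = (10/(-10*(-1/21) + 0**2) + (-23 + 13*(-3)))**2 = (10/(10/21 + 0) + (-23 - 39))**2 = (10/(10/21) - 62)**2 = (10*(21/10) - 62)**2 = (21 - 62)**2 = (-41)**2 = 1681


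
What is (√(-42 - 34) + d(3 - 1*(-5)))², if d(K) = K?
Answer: -12 + 32*I*√19 ≈ -12.0 + 139.48*I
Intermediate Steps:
(√(-42 - 34) + d(3 - 1*(-5)))² = (√(-42 - 34) + (3 - 1*(-5)))² = (√(-76) + (3 + 5))² = (2*I*√19 + 8)² = (8 + 2*I*√19)²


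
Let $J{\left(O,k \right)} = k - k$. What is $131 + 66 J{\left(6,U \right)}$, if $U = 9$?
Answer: $131$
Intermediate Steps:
$J{\left(O,k \right)} = 0$
$131 + 66 J{\left(6,U \right)} = 131 + 66 \cdot 0 = 131 + 0 = 131$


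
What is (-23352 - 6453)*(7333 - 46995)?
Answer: 1182125910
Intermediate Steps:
(-23352 - 6453)*(7333 - 46995) = -29805*(-39662) = 1182125910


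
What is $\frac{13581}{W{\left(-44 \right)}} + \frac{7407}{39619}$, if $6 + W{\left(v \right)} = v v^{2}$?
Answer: $\frac{92936691}{3375142610} \approx 0.027536$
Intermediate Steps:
$W{\left(v \right)} = -6 + v^{3}$ ($W{\left(v \right)} = -6 + v v^{2} = -6 + v^{3}$)
$\frac{13581}{W{\left(-44 \right)}} + \frac{7407}{39619} = \frac{13581}{-6 + \left(-44\right)^{3}} + \frac{7407}{39619} = \frac{13581}{-6 - 85184} + 7407 \cdot \frac{1}{39619} = \frac{13581}{-85190} + \frac{7407}{39619} = 13581 \left(- \frac{1}{85190}\right) + \frac{7407}{39619} = - \frac{13581}{85190} + \frac{7407}{39619} = \frac{92936691}{3375142610}$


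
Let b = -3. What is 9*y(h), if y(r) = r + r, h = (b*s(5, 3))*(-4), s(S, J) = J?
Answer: 648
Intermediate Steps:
h = 36 (h = -3*3*(-4) = -9*(-4) = 36)
y(r) = 2*r
9*y(h) = 9*(2*36) = 9*72 = 648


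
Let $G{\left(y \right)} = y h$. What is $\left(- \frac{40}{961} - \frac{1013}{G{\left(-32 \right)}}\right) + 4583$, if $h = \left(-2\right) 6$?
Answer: $\frac{1690248139}{369024} \approx 4580.3$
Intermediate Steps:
$h = -12$
$G{\left(y \right)} = - 12 y$ ($G{\left(y \right)} = y \left(-12\right) = - 12 y$)
$\left(- \frac{40}{961} - \frac{1013}{G{\left(-32 \right)}}\right) + 4583 = \left(- \frac{40}{961} - \frac{1013}{\left(-12\right) \left(-32\right)}\right) + 4583 = \left(\left(-40\right) \frac{1}{961} - \frac{1013}{384}\right) + 4583 = \left(- \frac{40}{961} - \frac{1013}{384}\right) + 4583 = - \frac{988853}{369024} + 4583 = \frac{1690248139}{369024}$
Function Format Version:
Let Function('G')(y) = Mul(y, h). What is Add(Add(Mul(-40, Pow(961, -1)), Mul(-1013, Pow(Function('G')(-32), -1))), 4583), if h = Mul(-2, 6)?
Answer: Rational(1690248139, 369024) ≈ 4580.3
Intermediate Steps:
h = -12
Function('G')(y) = Mul(-12, y) (Function('G')(y) = Mul(y, -12) = Mul(-12, y))
Add(Add(Mul(-40, Pow(961, -1)), Mul(-1013, Pow(Function('G')(-32), -1))), 4583) = Add(Add(Mul(-40, Pow(961, -1)), Mul(-1013, Pow(Mul(-12, -32), -1))), 4583) = Add(Add(Mul(-40, Rational(1, 961)), Mul(-1013, Pow(384, -1))), 4583) = Add(Add(Rational(-40, 961), Mul(-1013, Rational(1, 384))), 4583) = Add(Add(Rational(-40, 961), Rational(-1013, 384)), 4583) = Add(Rational(-988853, 369024), 4583) = Rational(1690248139, 369024)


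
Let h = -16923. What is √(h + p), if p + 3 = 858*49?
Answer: 2*√6279 ≈ 158.48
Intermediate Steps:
p = 42039 (p = -3 + 858*49 = -3 + 42042 = 42039)
√(h + p) = √(-16923 + 42039) = √25116 = 2*√6279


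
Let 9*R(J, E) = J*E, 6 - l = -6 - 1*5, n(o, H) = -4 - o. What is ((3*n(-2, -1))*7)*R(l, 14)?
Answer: -3332/3 ≈ -1110.7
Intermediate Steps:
l = 17 (l = 6 - (-6 - 1*5) = 6 - (-6 - 5) = 6 - 1*(-11) = 6 + 11 = 17)
R(J, E) = E*J/9 (R(J, E) = (J*E)/9 = (E*J)/9 = E*J/9)
((3*n(-2, -1))*7)*R(l, 14) = ((3*(-4 - 1*(-2)))*7)*((⅑)*14*17) = ((3*(-4 + 2))*7)*(238/9) = ((3*(-2))*7)*(238/9) = -6*7*(238/9) = -42*238/9 = -3332/3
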